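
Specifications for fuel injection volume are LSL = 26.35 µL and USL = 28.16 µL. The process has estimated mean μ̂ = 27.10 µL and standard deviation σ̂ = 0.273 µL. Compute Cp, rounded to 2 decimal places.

1.11

Cp = (USL − LSL) / (6σ̂) = (28.16 − 26.35) / (6 × 0.273) = 1.8100 / 1.6380 = 1.1050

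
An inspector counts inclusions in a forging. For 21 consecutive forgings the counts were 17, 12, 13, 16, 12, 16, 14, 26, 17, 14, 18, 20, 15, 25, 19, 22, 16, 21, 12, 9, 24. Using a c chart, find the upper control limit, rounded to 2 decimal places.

c̄ = (17 + 12 + 13 + 16 + 12 + 16 + 14 + 26 + 17 + 14 + 18 + 20 + 15 + 25 + 19 + 22 + 16 + 21 + 12 + 9 + 24) / 21 = 358 / 21 = 17.0476
UCL = c̄ + 3√c̄ = 17.0476 + 3 × √17.0476 = 17.0476 + 3 × 4.1289 = 29.4342

29.43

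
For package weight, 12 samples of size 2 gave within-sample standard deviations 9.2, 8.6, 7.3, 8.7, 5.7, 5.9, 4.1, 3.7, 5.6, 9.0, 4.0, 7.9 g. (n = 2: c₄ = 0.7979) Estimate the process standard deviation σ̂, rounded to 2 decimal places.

s̄ = (9.2 + 8.6 + 7.3 + 8.7 + 5.7 + 5.9 + 4.1 + 3.7 + 5.6 + 9.0 + 4.0 + 7.9) / 12 = 6.6417
σ̂ = s̄ / c₄ = 6.6417 / 0.7979 = 8.3239

8.32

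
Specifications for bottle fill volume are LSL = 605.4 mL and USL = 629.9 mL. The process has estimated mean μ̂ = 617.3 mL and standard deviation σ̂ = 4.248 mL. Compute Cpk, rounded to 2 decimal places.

Cpu = (USL − μ̂) / (3σ̂) = (629.9 − 617.3) / (3 × 4.248) = 0.9887; Cpl = (μ̂ − LSL) / (3σ̂) = (617.3 − 605.4) / (3 × 4.248) = 0.9338; Cpk = min(Cpu, Cpl) = 0.9338

0.93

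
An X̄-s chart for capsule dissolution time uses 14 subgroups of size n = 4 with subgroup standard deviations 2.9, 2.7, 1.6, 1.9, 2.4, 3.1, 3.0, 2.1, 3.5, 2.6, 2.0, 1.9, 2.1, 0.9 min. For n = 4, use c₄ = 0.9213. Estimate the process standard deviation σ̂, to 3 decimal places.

s̄ = (2.9 + 2.7 + 1.6 + 1.9 + 2.4 + 3.1 + 3.0 + 2.1 + 3.5 + 2.6 + 2.0 + 1.9 + 2.1 + 0.9) / 14 = 2.3357
σ̂ = s̄ / c₄ = 2.3357 / 0.9213 = 2.5352

2.535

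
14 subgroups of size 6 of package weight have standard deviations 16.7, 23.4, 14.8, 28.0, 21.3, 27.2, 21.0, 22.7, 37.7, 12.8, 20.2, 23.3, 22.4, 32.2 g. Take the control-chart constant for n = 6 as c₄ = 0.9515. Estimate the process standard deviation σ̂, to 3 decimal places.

24.300

s̄ = (16.7 + 23.4 + 14.8 + 28.0 + 21.3 + 27.2 + 21.0 + 22.7 + 37.7 + 12.8 + 20.2 + 23.3 + 22.4 + 32.2) / 14 = 23.1214
σ̂ = s̄ / c₄ = 23.1214 / 0.9515 = 24.3000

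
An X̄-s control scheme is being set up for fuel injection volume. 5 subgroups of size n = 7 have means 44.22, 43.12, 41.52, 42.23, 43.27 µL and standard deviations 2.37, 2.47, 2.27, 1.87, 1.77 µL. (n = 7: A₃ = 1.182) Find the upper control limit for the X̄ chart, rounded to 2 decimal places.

45.41

X̄̄ = (44.22 + 43.12 + 41.52 + 42.23 + 43.27) / 5 = 42.8720
s̄ = (2.37 + 2.47 + 2.27 + 1.87 + 1.77) / 5 = 2.1500
UCL = X̄̄ + A₃·s̄ = 42.8720 + 1.182 × 2.1500 = 45.4133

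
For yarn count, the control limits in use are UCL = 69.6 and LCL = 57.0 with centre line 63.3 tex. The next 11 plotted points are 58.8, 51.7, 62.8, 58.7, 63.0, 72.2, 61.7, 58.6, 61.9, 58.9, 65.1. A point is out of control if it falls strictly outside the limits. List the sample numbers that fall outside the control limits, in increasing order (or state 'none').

2, 6

Compare each point to [57.0, 69.6]: sample 2 = 51.7 < LCL; sample 6 = 72.2 > UCL.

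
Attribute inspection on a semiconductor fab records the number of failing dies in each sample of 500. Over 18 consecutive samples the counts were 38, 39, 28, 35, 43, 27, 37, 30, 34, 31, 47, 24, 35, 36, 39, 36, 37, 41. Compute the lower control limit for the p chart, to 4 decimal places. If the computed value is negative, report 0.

p̄ = Σdᵢ / (k·n) = 637 / (18 × 500) = 0.07078
LCL = p̄ − 3·√(p̄(1−p̄)/n) = 0.07078 − 3 × 0.01147 = 0.03637

0.0364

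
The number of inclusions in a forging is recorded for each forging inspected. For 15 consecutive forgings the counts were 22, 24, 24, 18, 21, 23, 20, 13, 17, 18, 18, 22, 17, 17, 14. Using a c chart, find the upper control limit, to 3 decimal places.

c̄ = (22 + 24 + 24 + 18 + 21 + 23 + 20 + 13 + 17 + 18 + 18 + 22 + 17 + 17 + 14) / 15 = 288 / 15 = 19.2000
UCL = c̄ + 3√c̄ = 19.2000 + 3 × √19.2000 = 19.2000 + 3 × 4.3818 = 32.3453

32.345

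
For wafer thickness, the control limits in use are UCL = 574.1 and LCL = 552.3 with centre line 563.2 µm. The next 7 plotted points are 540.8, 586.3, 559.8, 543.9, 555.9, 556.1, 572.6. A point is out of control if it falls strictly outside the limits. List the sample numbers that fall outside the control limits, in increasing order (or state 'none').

Compare each point to [552.3, 574.1]: sample 1 = 540.8 < LCL; sample 2 = 586.3 > UCL; sample 4 = 543.9 < LCL.

1, 2, 4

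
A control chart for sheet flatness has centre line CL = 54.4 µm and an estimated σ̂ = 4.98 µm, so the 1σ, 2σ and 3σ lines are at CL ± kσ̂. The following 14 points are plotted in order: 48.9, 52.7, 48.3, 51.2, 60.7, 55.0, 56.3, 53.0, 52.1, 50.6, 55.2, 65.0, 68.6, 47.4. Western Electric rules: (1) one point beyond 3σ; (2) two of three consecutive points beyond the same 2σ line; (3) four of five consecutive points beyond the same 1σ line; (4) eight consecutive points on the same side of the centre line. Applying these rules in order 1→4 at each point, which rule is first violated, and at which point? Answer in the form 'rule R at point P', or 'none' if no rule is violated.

rule 2 at point 13

Zone of each point (C = within 1σ̂, B = 1σ̂–2σ̂, A = 2σ̂–3σ̂, * = beyond 3σ̂; sign = side of CL): 1:-B, 2:-C, 3:-B, 4:-C, 5:+B, 6:+C, 7:+C, 8:-C, 9:-C, 10:-C, 11:+C, 12:+A, 13:+A, 14:-B
Rule 2 (two of three consecutive points beyond the same 2σ limit) is satisfied at point 13.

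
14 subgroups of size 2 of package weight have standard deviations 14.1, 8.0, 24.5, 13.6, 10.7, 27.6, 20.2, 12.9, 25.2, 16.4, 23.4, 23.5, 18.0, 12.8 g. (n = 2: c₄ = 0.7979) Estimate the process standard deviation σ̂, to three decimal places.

s̄ = (14.1 + 8.0 + 24.5 + 13.6 + 10.7 + 27.6 + 20.2 + 12.9 + 25.2 + 16.4 + 23.4 + 23.5 + 18.0 + 12.8) / 14 = 17.9214
σ̂ = s̄ / c₄ = 17.9214 / 0.7979 = 22.4607

22.461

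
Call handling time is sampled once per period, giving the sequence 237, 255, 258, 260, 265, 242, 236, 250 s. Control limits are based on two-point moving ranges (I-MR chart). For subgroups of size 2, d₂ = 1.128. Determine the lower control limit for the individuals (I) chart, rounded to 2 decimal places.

223.40

X̄ = (237 + 255 + 258 + 260 + 265 + 242 + 236 + 250) / 8 = 250.3750
Moving ranges: 18, 3, 2, 5, 23, 6, 14; M̄R̄ = 71.0000 / 7 = 10.1429
LCL = X̄ − 3·M̄R̄/d₂ = 250.3750 − 3 × 10.1429 / 1.128 = 223.3993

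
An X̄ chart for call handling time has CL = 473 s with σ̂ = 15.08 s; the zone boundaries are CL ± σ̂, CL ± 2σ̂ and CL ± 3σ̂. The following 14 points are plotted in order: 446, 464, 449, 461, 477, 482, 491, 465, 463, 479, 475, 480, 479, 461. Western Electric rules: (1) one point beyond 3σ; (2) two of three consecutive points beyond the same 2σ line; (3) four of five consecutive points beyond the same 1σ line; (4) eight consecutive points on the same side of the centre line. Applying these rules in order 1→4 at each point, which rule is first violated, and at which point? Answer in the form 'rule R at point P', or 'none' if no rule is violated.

none

Zone of each point (C = within 1σ̂, B = 1σ̂–2σ̂, A = 2σ̂–3σ̂, * = beyond 3σ̂; sign = side of CL): 1:-B, 2:-C, 3:-B, 4:-C, 5:+C, 6:+C, 7:+B, 8:-C, 9:-C, 10:+C, 11:+C, 12:+C, 13:+C, 14:-C
No rule fires across all 14 points.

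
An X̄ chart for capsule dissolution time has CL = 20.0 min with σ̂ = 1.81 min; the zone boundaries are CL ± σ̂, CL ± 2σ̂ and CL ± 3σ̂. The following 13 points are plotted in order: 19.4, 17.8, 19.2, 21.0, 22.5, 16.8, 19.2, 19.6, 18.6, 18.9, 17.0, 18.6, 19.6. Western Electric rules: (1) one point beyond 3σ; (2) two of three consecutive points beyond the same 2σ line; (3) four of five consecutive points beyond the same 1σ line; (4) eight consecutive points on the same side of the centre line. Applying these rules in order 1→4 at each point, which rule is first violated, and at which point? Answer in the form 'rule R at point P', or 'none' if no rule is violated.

rule 4 at point 13

Zone of each point (C = within 1σ̂, B = 1σ̂–2σ̂, A = 2σ̂–3σ̂, * = beyond 3σ̂; sign = side of CL): 1:-C, 2:-B, 3:-C, 4:+C, 5:+B, 6:-B, 7:-C, 8:-C, 9:-C, 10:-C, 11:-B, 12:-C, 13:-C
Rule 4 (eight consecutive points on the same side of the centre line) is satisfied at point 13.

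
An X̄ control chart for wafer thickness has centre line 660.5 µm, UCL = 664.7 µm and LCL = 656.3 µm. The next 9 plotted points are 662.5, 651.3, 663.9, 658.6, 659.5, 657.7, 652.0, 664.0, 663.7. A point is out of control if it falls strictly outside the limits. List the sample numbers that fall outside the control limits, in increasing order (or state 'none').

2, 7

Compare each point to [656.3, 664.7]: sample 2 = 651.3 < LCL; sample 7 = 652.0 < LCL.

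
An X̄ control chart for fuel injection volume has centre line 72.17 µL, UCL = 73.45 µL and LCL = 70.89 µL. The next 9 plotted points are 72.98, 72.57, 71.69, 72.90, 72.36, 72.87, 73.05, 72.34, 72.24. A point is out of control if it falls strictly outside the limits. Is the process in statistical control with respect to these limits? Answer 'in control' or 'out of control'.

All 9 points lie within [70.89, 73.45].

in control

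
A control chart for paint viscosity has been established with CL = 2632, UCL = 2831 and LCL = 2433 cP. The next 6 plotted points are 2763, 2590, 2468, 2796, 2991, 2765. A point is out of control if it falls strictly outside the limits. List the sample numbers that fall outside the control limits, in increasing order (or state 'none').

Compare each point to [2433, 2831]: sample 5 = 2991 > UCL.

5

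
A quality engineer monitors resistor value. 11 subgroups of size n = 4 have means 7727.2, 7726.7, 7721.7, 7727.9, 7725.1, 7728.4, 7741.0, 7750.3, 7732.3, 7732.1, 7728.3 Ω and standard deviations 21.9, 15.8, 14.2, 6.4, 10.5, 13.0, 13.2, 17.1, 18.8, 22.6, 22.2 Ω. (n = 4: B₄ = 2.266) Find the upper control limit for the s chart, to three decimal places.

s̄ = (21.9 + 15.8 + 14.2 + 6.4 + 10.5 + 13.0 + 13.2 + 17.1 + 18.8 + 22.6 + 22.2) / 11 = 15.9727
UCL_s = B₄·s̄ = 2.266 × 15.9727 = 36.1942

36.194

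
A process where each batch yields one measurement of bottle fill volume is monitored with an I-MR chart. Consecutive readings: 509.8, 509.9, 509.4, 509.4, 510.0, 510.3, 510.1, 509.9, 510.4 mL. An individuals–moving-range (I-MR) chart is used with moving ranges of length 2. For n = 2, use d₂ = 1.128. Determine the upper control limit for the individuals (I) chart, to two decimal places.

510.71

X̄ = (509.8 + 509.9 + 509.4 + 509.4 + 510.0 + 510.3 + 510.1 + 509.9 + 510.4) / 9 = 509.9111
Moving ranges: 0.1, 0.5, 0.0, 0.6, 0.3, 0.2, 0.2, 0.5; M̄R̄ = 2.4000 / 8 = 0.3000
UCL = X̄ + 3·M̄R̄/d₂ = 509.9111 + 3 × 0.3000 / 1.128 = 510.7090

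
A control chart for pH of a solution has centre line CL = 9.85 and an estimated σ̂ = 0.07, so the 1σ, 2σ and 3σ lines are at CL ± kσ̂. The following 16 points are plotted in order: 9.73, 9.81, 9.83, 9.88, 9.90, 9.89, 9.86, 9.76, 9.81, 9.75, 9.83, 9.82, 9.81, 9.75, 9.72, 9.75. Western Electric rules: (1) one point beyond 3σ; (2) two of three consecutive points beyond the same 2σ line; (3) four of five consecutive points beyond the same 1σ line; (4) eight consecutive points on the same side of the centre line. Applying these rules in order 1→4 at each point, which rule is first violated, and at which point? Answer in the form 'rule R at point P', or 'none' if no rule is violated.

rule 4 at point 15

Zone of each point (C = within 1σ̂, B = 1σ̂–2σ̂, A = 2σ̂–3σ̂, * = beyond 3σ̂; sign = side of CL): 1:-B, 2:-C, 3:-C, 4:+C, 5:+C, 6:+C, 7:+C, 8:-B, 9:-C, 10:-B, 11:-C, 12:-C, 13:-C, 14:-B, 15:-B, 16:-B
Rule 4 (eight consecutive points on the same side of the centre line) is satisfied at point 15.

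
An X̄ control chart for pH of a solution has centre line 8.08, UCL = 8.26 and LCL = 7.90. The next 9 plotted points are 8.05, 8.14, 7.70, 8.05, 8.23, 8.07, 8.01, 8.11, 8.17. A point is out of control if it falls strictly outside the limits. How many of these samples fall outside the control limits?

1

Compare each point to [7.90, 8.26]: sample 3 = 7.70 < LCL.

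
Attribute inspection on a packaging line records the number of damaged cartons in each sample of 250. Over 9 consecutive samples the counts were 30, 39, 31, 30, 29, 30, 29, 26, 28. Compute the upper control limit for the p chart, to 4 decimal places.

p̄ = Σdᵢ / (k·n) = 272 / (9 × 250) = 0.12089
UCL = p̄ + 3·√(p̄(1−p̄)/n) = 0.12089 + 3 × √(0.12089×0.87911/250) = 0.12089 + 3 × 0.02062 = 0.18274

0.1827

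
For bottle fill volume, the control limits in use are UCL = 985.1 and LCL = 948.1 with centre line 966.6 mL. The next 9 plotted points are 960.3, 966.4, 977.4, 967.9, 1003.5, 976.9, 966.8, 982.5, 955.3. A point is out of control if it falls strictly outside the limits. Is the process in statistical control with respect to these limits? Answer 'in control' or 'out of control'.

out of control

Compare each point to [948.1, 985.1]: sample 5 = 1003.5 > UCL.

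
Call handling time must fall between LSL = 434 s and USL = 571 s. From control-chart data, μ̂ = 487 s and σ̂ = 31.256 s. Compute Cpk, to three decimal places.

Cpu = (USL − μ̂) / (3σ̂) = (571 − 487) / (3 × 31.256) = 0.8958; Cpl = (μ̂ − LSL) / (3σ̂) = (487 − 434) / (3 × 31.256) = 0.5652; Cpk = min(Cpu, Cpl) = 0.5652

0.565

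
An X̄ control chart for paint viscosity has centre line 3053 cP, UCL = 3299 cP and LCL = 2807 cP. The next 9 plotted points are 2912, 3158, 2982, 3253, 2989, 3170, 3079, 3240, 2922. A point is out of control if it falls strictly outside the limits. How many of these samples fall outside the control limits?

All 9 points lie within [2807, 3299].

0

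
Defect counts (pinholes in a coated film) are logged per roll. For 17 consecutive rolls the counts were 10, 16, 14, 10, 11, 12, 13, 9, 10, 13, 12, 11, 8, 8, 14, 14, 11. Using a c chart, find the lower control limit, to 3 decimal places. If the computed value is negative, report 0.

c̄ = (10 + 16 + 14 + 10 + 11 + 12 + 13 + 9 + 10 + 13 + 12 + 11 + 8 + 8 + 14 + 14 + 11) / 17 = 196 / 17 = 11.5294
LCL = c̄ − 3√c̄ = 11.5294 − 3 × 3.3955 = 1.3429

1.343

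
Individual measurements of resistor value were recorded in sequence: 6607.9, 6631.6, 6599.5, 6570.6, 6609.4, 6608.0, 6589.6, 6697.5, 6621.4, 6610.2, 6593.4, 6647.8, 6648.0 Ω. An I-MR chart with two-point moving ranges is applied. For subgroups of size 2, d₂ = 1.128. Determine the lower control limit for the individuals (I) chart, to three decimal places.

6527.223

X̄ = (6607.9 + 6631.6 + 6599.5 + 6570.6 + 6609.4 + 6608.0 + 6589.6 + 6697.5 + 6621.4 + 6610.2 + 6593.4 + 6647.8 + 6648.0) / 13 = 6618.0692
Moving ranges: 23.7, 32.1, 28.9, 38.8, 1.4, 18.4, 107.9, 76.1, 11.2, 16.8, 54.4, 0.2; M̄R̄ = 409.9000 / 12 = 34.1583
LCL = X̄ − 3·M̄R̄/d₂ = 6618.0692 − 3 × 34.1583 / 1.128 = 6527.2226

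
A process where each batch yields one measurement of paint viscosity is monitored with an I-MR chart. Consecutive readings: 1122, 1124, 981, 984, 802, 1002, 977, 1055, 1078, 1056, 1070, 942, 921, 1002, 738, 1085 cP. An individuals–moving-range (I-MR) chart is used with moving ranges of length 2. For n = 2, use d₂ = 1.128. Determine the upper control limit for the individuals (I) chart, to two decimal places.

X̄ = (1122 + 1124 + 981 + 984 + 802 + 1002 + 977 + 1055 + 1078 + 1056 + 1070 + 942 + 921 + 1002 + 738 + 1085) / 16 = 996.1875
Moving ranges: 2, 143, 3, 182, 200, 25, 78, 23, 22, 14, 128, 21, 81, 264, 347; M̄R̄ = 1533.0000 / 15 = 102.2000
UCL = X̄ + 3·M̄R̄/d₂ = 996.1875 + 3 × 102.2000 / 1.128 = 1267.9960

1268.00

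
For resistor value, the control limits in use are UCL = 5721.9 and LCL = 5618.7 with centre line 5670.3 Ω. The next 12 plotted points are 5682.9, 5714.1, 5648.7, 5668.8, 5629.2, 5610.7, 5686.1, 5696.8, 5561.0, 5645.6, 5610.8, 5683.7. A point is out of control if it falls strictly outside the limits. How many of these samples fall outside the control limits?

3

Compare each point to [5618.7, 5721.9]: sample 6 = 5610.7 < LCL; sample 9 = 5561.0 < LCL; sample 11 = 5610.8 < LCL.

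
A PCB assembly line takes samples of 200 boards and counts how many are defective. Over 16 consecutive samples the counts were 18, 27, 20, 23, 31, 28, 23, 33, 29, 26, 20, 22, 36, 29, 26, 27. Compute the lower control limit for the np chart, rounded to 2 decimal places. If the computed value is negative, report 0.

p̄ = Σdᵢ / (k·n) = 418 / (16 × 200) = 0.13062
LCL = np̄ − 3·√(np̄(1−p̄)) = 26.1250 − 3 × 4.7658 = 11.8277

11.83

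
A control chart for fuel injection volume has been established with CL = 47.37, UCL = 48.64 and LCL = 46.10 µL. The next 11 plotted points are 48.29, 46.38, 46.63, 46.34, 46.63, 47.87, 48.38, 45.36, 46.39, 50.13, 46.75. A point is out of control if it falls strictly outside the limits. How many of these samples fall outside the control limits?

2

Compare each point to [46.10, 48.64]: sample 8 = 45.36 < LCL; sample 10 = 50.13 > UCL.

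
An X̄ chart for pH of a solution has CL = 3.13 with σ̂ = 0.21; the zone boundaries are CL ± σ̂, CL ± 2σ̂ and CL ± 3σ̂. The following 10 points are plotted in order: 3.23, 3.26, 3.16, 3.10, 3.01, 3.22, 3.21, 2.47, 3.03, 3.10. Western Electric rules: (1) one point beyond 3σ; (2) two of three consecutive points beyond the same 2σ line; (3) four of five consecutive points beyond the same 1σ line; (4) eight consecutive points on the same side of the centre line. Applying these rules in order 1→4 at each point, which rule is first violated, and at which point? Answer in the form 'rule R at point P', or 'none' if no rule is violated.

Zone of each point (C = within 1σ̂, B = 1σ̂–2σ̂, A = 2σ̂–3σ̂, * = beyond 3σ̂; sign = side of CL): 1:+C, 2:+C, 3:+C, 4:-C, 5:-C, 6:+C, 7:+C, 8:-*, 9:-C, 10:-C
Rule 1 (one point beyond the 3σ limits) is satisfied at point 8.

rule 1 at point 8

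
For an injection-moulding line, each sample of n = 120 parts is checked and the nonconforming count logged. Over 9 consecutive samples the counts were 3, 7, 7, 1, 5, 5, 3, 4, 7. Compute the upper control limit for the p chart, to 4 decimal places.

0.0918

p̄ = Σdᵢ / (k·n) = 42 / (9 × 120) = 0.03889
UCL = p̄ + 3·√(p̄(1−p̄)/n) = 0.03889 + 3 × √(0.03889×0.96111/120) = 0.03889 + 3 × 0.01765 = 0.09183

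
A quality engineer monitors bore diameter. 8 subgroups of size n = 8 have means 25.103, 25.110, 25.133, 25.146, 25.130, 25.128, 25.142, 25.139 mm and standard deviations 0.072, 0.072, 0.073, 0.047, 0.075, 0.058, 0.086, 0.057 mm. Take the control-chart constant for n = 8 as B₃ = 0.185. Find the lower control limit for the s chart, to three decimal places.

s̄ = (0.072 + 0.072 + 0.073 + 0.047 + 0.075 + 0.058 + 0.086 + 0.057) / 8 = 0.0675
LCL_s = B₃·s̄ = 0.185 × 0.0675 = 0.0125

0.012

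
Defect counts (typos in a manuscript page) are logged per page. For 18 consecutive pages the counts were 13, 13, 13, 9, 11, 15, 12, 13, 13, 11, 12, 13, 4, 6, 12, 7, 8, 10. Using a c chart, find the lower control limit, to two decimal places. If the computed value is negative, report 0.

0.96

c̄ = (13 + 13 + 13 + 9 + 11 + 15 + 12 + 13 + 13 + 11 + 12 + 13 + 4 + 6 + 12 + 7 + 8 + 10) / 18 = 195 / 18 = 10.8333
LCL = c̄ − 3√c̄ = 10.8333 − 3 × 3.2914 = 0.9591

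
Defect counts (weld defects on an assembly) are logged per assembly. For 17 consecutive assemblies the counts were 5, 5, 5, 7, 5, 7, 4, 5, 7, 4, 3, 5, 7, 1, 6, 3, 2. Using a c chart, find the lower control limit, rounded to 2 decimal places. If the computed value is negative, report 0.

c̄ = (5 + 5 + 5 + 7 + 5 + 7 + 4 + 5 + 7 + 4 + 3 + 5 + 7 + 1 + 6 + 3 + 2) / 17 = 81 / 17 = 4.7647
LCL = c̄ − 3√c̄ = 4.7647 − 3 × 2.1828 = -1.7838 → 0 (cannot be negative)

0.00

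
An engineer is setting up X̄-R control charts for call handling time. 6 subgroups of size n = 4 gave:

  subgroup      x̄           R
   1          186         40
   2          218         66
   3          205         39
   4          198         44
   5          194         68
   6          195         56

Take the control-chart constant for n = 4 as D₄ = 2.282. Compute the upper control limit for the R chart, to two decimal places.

R̄ = (40 + 66 + 39 + 44 + 68 + 56) / 6 = 313.0000 / 6 = 52.1667
UCL_R = D₄·R̄ = 2.282 × 52.1667 = 119.0443

119.04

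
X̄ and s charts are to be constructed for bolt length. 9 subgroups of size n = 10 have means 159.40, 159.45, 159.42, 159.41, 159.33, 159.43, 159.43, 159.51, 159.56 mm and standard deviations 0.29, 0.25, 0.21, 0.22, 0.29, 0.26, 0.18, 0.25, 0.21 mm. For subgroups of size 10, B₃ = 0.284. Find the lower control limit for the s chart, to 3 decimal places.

0.068

s̄ = (0.29 + 0.25 + 0.21 + 0.22 + 0.29 + 0.26 + 0.18 + 0.25 + 0.21) / 9 = 0.2400
LCL_s = B₃·s̄ = 0.284 × 0.2400 = 0.0682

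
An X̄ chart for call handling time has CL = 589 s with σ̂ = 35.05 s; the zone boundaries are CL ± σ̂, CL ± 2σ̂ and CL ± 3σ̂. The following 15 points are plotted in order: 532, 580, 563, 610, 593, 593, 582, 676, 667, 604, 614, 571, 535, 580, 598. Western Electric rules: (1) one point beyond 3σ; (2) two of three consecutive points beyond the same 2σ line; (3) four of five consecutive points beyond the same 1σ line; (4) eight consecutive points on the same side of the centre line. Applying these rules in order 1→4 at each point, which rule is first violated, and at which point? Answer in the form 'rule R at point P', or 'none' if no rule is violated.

Zone of each point (C = within 1σ̂, B = 1σ̂–2σ̂, A = 2σ̂–3σ̂, * = beyond 3σ̂; sign = side of CL): 1:-B, 2:-C, 3:-C, 4:+C, 5:+C, 6:+C, 7:-C, 8:+A, 9:+A, 10:+C, 11:+C, 12:-C, 13:-B, 14:-C, 15:+C
Rule 2 (two of three consecutive points beyond the same 2σ limit) is satisfied at point 9.

rule 2 at point 9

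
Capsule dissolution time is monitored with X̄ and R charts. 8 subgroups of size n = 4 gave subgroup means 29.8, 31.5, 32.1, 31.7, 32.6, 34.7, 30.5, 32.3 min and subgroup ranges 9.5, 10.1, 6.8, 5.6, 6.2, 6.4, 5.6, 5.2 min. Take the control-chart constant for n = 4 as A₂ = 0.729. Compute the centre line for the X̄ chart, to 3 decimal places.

X̄̄ = (29.8 + 31.5 + 32.1 + 31.7 + 32.6 + 34.7 + 30.5 + 32.3) / 8 = 255.2000 / 8 = 31.9000
CL = X̄̄ = 31.9000

31.900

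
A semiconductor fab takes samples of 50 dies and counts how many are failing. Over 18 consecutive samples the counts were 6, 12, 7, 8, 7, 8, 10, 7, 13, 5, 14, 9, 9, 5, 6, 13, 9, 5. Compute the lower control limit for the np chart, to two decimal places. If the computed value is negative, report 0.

0.53

p̄ = Σdᵢ / (k·n) = 153 / (18 × 50) = 0.17000
LCL = np̄ − 3·√(np̄(1−p̄)) = 8.5000 − 3 × 2.6561 = 0.5316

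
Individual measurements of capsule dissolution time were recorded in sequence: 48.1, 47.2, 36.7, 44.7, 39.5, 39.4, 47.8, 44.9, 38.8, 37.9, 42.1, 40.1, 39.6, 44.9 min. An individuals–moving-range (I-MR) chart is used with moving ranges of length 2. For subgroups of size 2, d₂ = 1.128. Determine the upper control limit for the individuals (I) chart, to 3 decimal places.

X̄ = (48.1 + 47.2 + 36.7 + 44.7 + 39.5 + 39.4 + 47.8 + 44.9 + 38.8 + 37.9 + 42.1 + 40.1 + 39.6 + 44.9) / 14 = 42.2643
Moving ranges: 0.9, 10.5, 8.0, 5.2, 0.1, 8.4, 2.9, 6.1, 0.9, 4.2, 2.0, 0.5, 5.3; M̄R̄ = 55.0000 / 13 = 4.2308
UCL = X̄ + 3·M̄R̄/d₂ = 42.2643 + 3 × 4.2308 / 1.128 = 53.5163

53.516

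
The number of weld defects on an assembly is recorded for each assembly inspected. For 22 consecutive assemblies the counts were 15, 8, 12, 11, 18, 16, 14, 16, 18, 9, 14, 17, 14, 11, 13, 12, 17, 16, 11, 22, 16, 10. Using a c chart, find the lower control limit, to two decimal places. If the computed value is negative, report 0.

c̄ = (15 + 8 + 12 + 11 + 18 + 16 + 14 + 16 + 18 + 9 + 14 + 17 + 14 + 11 + 13 + 12 + 17 + 16 + 11 + 22 + 16 + 10) / 22 = 310 / 22 = 14.0909
LCL = c̄ − 3√c̄ = 14.0909 − 3 × 3.7538 = 2.8296

2.83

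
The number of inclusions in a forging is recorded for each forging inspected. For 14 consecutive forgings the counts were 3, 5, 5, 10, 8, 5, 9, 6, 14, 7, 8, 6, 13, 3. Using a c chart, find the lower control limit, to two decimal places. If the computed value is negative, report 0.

c̄ = (3 + 5 + 5 + 10 + 8 + 5 + 9 + 6 + 14 + 7 + 8 + 6 + 13 + 3) / 14 = 102 / 14 = 7.2857
LCL = c̄ − 3√c̄ = 7.2857 − 3 × 2.6992 = -0.8119 → 0 (cannot be negative)

0.00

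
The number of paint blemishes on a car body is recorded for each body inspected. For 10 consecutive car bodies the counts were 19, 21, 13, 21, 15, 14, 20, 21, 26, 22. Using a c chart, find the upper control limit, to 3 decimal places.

c̄ = (19 + 21 + 13 + 21 + 15 + 14 + 20 + 21 + 26 + 22) / 10 = 192 / 10 = 19.2000
UCL = c̄ + 3√c̄ = 19.2000 + 3 × √19.2000 = 19.2000 + 3 × 4.3818 = 32.3453

32.345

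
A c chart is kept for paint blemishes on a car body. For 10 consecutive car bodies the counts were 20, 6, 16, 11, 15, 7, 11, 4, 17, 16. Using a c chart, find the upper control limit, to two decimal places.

c̄ = (20 + 6 + 16 + 11 + 15 + 7 + 11 + 4 + 17 + 16) / 10 = 123 / 10 = 12.3000
UCL = c̄ + 3√c̄ = 12.3000 + 3 × √12.3000 = 12.3000 + 3 × 3.5071 = 22.8214

22.82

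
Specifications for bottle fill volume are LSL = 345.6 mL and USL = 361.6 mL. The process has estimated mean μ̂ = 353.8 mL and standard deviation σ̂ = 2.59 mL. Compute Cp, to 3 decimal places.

Cp = (USL − LSL) / (6σ̂) = (361.6 − 345.6) / (6 × 2.59) = 16.0000 / 15.5400 = 1.0296

1.030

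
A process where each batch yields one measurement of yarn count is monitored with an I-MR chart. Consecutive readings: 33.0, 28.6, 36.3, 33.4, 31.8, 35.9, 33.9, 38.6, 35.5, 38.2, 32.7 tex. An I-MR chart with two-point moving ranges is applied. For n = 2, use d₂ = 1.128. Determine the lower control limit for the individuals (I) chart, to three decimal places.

X̄ = (33.0 + 28.6 + 36.3 + 33.4 + 31.8 + 35.9 + 33.9 + 38.6 + 35.5 + 38.2 + 32.7) / 11 = 34.3545
Moving ranges: 4.4, 7.7, 2.9, 1.6, 4.1, 2.0, 4.7, 3.1, 2.7, 5.5; M̄R̄ = 38.7000 / 10 = 3.8700
LCL = X̄ − 3·M̄R̄/d₂ = 34.3545 − 3 × 3.8700 / 1.128 = 24.0620

24.062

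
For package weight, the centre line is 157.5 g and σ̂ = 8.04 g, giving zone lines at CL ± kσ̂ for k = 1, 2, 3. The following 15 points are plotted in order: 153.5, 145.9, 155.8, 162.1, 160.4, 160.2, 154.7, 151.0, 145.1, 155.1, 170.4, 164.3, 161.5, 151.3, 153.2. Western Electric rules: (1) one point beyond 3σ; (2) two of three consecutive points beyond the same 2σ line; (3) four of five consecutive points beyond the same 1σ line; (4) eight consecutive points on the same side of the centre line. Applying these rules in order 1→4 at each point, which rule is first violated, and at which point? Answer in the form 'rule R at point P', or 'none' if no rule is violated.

Zone of each point (C = within 1σ̂, B = 1σ̂–2σ̂, A = 2σ̂–3σ̂, * = beyond 3σ̂; sign = side of CL): 1:-C, 2:-B, 3:-C, 4:+C, 5:+C, 6:+C, 7:-C, 8:-C, 9:-B, 10:-C, 11:+B, 12:+C, 13:+C, 14:-C, 15:-C
No rule fires across all 15 points.

none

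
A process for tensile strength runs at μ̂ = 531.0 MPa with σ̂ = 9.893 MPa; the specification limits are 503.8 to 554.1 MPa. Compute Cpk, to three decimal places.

Cpu = (USL − μ̂) / (3σ̂) = (554.1 − 531.0) / (3 × 9.893) = 0.7783; Cpl = (μ̂ − LSL) / (3σ̂) = (531.0 − 503.8) / (3 × 9.893) = 0.9165; Cpk = min(Cpu, Cpl) = 0.7783

0.778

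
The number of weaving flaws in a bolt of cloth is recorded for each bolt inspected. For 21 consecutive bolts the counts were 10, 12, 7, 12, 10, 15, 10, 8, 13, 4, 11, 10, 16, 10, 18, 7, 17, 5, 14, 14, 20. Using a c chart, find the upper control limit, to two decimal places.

c̄ = (10 + 12 + 7 + 12 + 10 + 15 + 10 + 8 + 13 + 4 + 11 + 10 + 16 + 10 + 18 + 7 + 17 + 5 + 14 + 14 + 20) / 21 = 243 / 21 = 11.5714
UCL = c̄ + 3√c̄ = 11.5714 + 3 × √11.5714 = 11.5714 + 3 × 3.4017 = 21.7765

21.78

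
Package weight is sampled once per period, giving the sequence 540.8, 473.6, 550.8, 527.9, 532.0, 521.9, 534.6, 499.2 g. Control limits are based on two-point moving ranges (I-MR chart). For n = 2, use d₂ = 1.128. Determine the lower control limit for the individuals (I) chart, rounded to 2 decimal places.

X̄ = (540.8 + 473.6 + 550.8 + 527.9 + 532.0 + 521.9 + 534.6 + 499.2) / 8 = 522.6000
Moving ranges: 67.2, 77.2, 22.9, 4.1, 10.1, 12.7, 35.4; M̄R̄ = 229.6000 / 7 = 32.8000
LCL = X̄ − 3·M̄R̄/d₂ = 522.6000 − 3 × 32.8000 / 1.128 = 435.3660

435.37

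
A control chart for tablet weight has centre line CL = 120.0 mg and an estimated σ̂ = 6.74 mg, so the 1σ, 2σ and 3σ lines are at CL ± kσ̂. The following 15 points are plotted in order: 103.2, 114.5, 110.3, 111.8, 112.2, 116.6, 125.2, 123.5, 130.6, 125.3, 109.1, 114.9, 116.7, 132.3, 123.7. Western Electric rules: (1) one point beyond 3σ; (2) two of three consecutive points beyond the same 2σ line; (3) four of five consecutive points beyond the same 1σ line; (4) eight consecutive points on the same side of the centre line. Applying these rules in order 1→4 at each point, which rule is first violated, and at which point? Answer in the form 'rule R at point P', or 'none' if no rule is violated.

Zone of each point (C = within 1σ̂, B = 1σ̂–2σ̂, A = 2σ̂–3σ̂, * = beyond 3σ̂; sign = side of CL): 1:-A, 2:-C, 3:-B, 4:-B, 5:-B, 6:-C, 7:+C, 8:+C, 9:+B, 10:+C, 11:-B, 12:-C, 13:-C, 14:+B, 15:+C
Rule 3 (four of five consecutive points beyond the same 1σ limit) is satisfied at point 5.

rule 3 at point 5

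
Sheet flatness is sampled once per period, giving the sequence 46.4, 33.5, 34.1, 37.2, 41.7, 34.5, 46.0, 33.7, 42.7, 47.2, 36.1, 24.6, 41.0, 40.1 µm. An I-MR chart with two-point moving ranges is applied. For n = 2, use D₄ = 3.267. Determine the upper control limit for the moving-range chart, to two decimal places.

26.51

Moving ranges: 12.9, 0.6, 3.1, 4.5, 7.2, 11.5, 12.3, 9.0, 4.5, 11.1, 11.5, 16.4, 0.9; M̄R̄ = 105.5000 / 13 = 8.1154
UCL_MR = D₄·M̄R̄ = 3.267 × 8.1154 = 26.5130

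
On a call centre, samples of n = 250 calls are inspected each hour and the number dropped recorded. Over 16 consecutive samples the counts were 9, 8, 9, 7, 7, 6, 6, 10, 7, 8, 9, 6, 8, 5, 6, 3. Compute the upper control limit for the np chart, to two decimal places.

p̄ = Σdᵢ / (k·n) = 114 / (16 × 250) = 0.02850
UCL = np̄ + 3·√(np̄(1−p̄)) = 7.1250 + 3 × √(7.1250×0.97150) = 7.1250 + 3 × 2.6310 = 15.0179

15.02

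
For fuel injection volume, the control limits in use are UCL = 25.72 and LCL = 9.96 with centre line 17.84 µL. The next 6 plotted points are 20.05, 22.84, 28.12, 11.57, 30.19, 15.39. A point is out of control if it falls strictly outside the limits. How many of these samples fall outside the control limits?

Compare each point to [9.96, 25.72]: sample 3 = 28.12 > UCL; sample 5 = 30.19 > UCL.

2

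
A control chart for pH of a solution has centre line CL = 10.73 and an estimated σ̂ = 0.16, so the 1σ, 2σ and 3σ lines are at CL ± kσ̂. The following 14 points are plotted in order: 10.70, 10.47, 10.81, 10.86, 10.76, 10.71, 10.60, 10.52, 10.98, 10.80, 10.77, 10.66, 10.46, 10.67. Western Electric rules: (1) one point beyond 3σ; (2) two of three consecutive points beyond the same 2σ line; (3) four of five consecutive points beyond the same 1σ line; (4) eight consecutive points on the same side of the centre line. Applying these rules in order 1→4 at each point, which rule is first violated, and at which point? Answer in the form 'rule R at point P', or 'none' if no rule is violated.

Zone of each point (C = within 1σ̂, B = 1σ̂–2σ̂, A = 2σ̂–3σ̂, * = beyond 3σ̂; sign = side of CL): 1:-C, 2:-B, 3:+C, 4:+C, 5:+C, 6:-C, 7:-C, 8:-B, 9:+B, 10:+C, 11:+C, 12:-C, 13:-B, 14:-C
No rule fires across all 14 points.

none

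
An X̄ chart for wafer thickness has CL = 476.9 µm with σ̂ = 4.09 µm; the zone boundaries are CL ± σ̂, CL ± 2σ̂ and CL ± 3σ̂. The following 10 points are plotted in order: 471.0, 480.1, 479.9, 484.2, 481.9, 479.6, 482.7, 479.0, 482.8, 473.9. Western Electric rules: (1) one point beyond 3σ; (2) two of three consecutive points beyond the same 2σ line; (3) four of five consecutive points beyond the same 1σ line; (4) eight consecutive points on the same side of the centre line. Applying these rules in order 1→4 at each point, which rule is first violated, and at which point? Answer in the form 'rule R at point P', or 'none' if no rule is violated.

Zone of each point (C = within 1σ̂, B = 1σ̂–2σ̂, A = 2σ̂–3σ̂, * = beyond 3σ̂; sign = side of CL): 1:-B, 2:+C, 3:+C, 4:+B, 5:+B, 6:+C, 7:+B, 8:+C, 9:+B, 10:-C
Rule 4 (eight consecutive points on the same side of the centre line) is satisfied at point 9.

rule 4 at point 9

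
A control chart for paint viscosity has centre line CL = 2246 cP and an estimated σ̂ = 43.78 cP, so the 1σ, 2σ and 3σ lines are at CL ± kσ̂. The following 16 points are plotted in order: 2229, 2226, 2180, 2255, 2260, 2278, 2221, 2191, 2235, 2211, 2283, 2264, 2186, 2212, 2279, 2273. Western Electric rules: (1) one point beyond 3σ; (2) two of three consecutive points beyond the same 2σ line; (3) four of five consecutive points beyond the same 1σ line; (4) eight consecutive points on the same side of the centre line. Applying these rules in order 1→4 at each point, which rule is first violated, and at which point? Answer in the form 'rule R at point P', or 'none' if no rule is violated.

none

Zone of each point (C = within 1σ̂, B = 1σ̂–2σ̂, A = 2σ̂–3σ̂, * = beyond 3σ̂; sign = side of CL): 1:-C, 2:-C, 3:-B, 4:+C, 5:+C, 6:+C, 7:-C, 8:-B, 9:-C, 10:-C, 11:+C, 12:+C, 13:-B, 14:-C, 15:+C, 16:+C
No rule fires across all 16 points.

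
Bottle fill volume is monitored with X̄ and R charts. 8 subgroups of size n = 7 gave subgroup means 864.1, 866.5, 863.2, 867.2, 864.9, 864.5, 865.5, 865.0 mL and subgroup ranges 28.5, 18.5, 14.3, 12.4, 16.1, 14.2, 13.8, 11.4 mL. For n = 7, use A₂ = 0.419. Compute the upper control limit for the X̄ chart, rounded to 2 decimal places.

X̄̄ = (864.1 + 866.5 + 863.2 + 867.2 + 864.9 + 864.5 + 865.5 + 865.0) / 8 = 6920.9000 / 8 = 865.1125
R̄ = (28.5 + 18.5 + 14.3 + 12.4 + 16.1 + 14.2 + 13.8 + 11.4) / 8 = 129.2000 / 8 = 16.1500
UCL = X̄̄ + A₂·R̄ = 865.1125 + 0.419 × 16.1500 = 871.8793

871.88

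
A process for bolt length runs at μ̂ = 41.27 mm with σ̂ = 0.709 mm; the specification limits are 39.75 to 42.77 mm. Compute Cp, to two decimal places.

Cp = (USL − LSL) / (6σ̂) = (42.77 − 39.75) / (6 × 0.709) = 3.0200 / 4.2540 = 0.7099

0.71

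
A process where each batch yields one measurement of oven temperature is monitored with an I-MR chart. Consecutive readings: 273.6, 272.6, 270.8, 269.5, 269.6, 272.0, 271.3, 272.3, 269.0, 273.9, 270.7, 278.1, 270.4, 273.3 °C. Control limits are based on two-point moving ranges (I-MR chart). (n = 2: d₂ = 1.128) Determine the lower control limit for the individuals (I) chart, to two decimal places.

X̄ = (273.6 + 272.6 + 270.8 + 269.5 + 269.6 + 272.0 + 271.3 + 272.3 + 269.0 + 273.9 + 270.7 + 278.1 + 270.4 + 273.3) / 14 = 271.9357
Moving ranges: 1.0, 1.8, 1.3, 0.1, 2.4, 0.7, 1.0, 3.3, 4.9, 3.2, 7.4, 7.7, 2.9; M̄R̄ = 37.7000 / 13 = 2.9000
LCL = X̄ − 3·M̄R̄/d₂ = 271.9357 − 3 × 2.9000 / 1.128 = 264.2229

264.22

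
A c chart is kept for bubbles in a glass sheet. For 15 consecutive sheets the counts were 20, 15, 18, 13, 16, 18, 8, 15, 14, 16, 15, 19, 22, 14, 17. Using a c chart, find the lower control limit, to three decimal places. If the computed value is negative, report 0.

4.000

c̄ = (20 + 15 + 18 + 13 + 16 + 18 + 8 + 15 + 14 + 16 + 15 + 19 + 22 + 14 + 17) / 15 = 240 / 15 = 16.0000
LCL = c̄ − 3√c̄ = 16.0000 − 3 × 4.0000 = 4.0000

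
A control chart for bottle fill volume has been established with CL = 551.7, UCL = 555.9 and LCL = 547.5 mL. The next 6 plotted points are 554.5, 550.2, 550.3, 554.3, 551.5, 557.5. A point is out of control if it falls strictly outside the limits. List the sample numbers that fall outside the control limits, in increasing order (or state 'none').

Compare each point to [547.5, 555.9]: sample 6 = 557.5 > UCL.

6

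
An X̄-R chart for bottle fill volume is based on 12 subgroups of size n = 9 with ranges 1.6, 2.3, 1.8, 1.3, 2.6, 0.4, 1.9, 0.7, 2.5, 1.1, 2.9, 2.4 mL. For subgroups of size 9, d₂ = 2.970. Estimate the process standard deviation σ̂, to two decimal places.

0.60

R̄ = (1.6 + 2.3 + 1.8 + 1.3 + 2.6 + 0.4 + 1.9 + 0.7 + 2.5 + 1.1 + 2.9 + 2.4) / 12 = 1.7917
σ̂ = R̄ / d₂ = 1.7917 / 2.970 = 0.6033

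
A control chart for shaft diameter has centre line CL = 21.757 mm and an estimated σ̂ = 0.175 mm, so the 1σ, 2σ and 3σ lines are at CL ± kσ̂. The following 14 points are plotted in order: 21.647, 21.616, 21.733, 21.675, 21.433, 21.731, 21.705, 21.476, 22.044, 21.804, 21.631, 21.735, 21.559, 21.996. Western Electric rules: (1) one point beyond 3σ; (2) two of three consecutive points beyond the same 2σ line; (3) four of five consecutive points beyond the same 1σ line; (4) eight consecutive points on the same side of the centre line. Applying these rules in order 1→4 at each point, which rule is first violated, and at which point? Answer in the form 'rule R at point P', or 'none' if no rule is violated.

Zone of each point (C = within 1σ̂, B = 1σ̂–2σ̂, A = 2σ̂–3σ̂, * = beyond 3σ̂; sign = side of CL): 1:-C, 2:-C, 3:-C, 4:-C, 5:-B, 6:-C, 7:-C, 8:-B, 9:+B, 10:+C, 11:-C, 12:-C, 13:-B, 14:+B
Rule 4 (eight consecutive points on the same side of the centre line) is satisfied at point 8.

rule 4 at point 8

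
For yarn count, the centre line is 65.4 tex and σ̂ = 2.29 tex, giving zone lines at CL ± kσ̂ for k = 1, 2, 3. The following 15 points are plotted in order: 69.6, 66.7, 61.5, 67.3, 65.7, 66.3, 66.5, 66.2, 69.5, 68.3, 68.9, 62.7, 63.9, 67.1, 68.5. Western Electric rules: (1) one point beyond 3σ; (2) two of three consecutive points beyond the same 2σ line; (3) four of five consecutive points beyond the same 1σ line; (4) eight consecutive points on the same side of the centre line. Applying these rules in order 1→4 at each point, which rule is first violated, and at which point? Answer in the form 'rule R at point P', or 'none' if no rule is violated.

Zone of each point (C = within 1σ̂, B = 1σ̂–2σ̂, A = 2σ̂–3σ̂, * = beyond 3σ̂; sign = side of CL): 1:+B, 2:+C, 3:-B, 4:+C, 5:+C, 6:+C, 7:+C, 8:+C, 9:+B, 10:+B, 11:+B, 12:-B, 13:-C, 14:+C, 15:+B
Rule 4 (eight consecutive points on the same side of the centre line) is satisfied at point 11.

rule 4 at point 11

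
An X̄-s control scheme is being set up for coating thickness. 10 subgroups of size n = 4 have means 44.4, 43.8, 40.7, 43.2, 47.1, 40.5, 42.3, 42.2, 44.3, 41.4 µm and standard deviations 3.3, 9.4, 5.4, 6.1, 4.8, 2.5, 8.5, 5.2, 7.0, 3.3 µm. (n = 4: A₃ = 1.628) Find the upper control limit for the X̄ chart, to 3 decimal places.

X̄̄ = (44.4 + 43.8 + 40.7 + 43.2 + 47.1 + 40.5 + 42.3 + 42.2 + 44.3 + 41.4) / 10 = 42.9900
s̄ = (3.3 + 9.4 + 5.4 + 6.1 + 4.8 + 2.5 + 8.5 + 5.2 + 7.0 + 3.3) / 10 = 5.5500
UCL = X̄̄ + A₃·s̄ = 42.9900 + 1.628 × 5.5500 = 52.0254

52.025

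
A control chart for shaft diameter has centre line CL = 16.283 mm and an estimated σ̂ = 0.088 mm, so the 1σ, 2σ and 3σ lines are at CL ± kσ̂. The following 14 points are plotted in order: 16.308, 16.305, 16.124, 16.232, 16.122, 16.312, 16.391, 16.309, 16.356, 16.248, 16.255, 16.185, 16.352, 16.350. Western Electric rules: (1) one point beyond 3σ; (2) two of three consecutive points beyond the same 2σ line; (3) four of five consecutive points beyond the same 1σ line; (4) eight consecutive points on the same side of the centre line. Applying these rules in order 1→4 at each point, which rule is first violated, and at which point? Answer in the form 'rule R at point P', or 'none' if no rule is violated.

Zone of each point (C = within 1σ̂, B = 1σ̂–2σ̂, A = 2σ̂–3σ̂, * = beyond 3σ̂; sign = side of CL): 1:+C, 2:+C, 3:-B, 4:-C, 5:-B, 6:+C, 7:+B, 8:+C, 9:+C, 10:-C, 11:-C, 12:-B, 13:+C, 14:+C
No rule fires across all 14 points.

none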